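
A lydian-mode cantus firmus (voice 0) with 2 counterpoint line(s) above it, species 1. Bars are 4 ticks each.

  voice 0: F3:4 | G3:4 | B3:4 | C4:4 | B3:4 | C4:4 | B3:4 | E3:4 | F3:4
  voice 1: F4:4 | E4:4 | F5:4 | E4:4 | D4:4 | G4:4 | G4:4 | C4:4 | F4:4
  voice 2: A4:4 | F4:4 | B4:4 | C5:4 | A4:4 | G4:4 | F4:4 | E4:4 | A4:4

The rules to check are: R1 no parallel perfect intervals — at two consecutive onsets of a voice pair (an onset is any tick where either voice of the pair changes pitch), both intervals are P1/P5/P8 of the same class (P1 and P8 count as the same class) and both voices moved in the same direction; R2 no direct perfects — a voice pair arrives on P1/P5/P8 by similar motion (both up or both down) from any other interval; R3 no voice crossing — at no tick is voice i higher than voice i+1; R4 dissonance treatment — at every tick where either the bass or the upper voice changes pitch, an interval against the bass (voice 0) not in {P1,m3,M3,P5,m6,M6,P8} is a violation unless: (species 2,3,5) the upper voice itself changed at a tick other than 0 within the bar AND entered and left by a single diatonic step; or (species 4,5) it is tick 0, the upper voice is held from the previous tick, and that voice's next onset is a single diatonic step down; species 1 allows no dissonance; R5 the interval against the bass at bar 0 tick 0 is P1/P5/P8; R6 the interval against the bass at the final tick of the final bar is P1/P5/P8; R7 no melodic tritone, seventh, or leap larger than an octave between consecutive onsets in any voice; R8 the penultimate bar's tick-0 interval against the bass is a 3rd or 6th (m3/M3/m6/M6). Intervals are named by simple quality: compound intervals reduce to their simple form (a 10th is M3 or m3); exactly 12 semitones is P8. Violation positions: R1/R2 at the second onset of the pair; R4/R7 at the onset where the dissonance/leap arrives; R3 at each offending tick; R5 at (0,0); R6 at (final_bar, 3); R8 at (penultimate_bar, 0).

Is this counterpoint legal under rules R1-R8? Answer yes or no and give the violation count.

No (24 violations)

bar 0: v0=F3 v1=F4 v2=A4 (M3)
bar 1: v0=G3 v1=E4 v2=F4 (m7)
bar 2: v0=B3 v1=F5 v2=B4 (P8)
bar 3: v0=C4 v1=E4 v2=C5 (P8)
bar 4: v0=B3 v1=D4 v2=A4 (m7)
bar 5: v0=C4 v1=G4 v2=G4 (P5)
bar 6: v0=B3 v1=G4 v2=F4 (TT)
bar 7: v0=E3 v1=C4 v2=E4 (P8)
bar 8: v0=F3 v1=F4 v2=A4 (M3)
  R5 @ bar0.0: opens on M3
  R4 @ bar1.0: G3/F4 m7 untreated
  R2 @ bar2.0: G3/F4 m7 -> B3/B4 P8 similar
  R3 @ bar2.0: F5 above B4
  R4 @ bar2.0: B3/F5 TT untreated
  R7 @ bar2.0: E4->F5 leap 13st
  R7 @ bar2.0: F4->B4 leap 6st
  R3 @ bar2.1: F5 above B4
  R3 @ bar2.2: F5 above B4
  R3 @ bar2.3: F5 above B4
  R1 @ bar3.0: B3/B4 P8 -> C4/C5 P8 similar
  R7 @ bar3.0: F5->E4 leap 13st
  R2 @ bar4.0: E4/C5 m6 -> D4/A4 P5 similar
  R4 @ bar4.0: B3/A4 m7 untreated
  R2 @ bar5.0: B3/D4 m3 -> C4/G4 P5 similar
  R3 @ bar6.0: G4 above F4
  R4 @ bar6.0: B3/F4 TT untreated
  R3 @ bar6.1: G4 above F4
  R3 @ bar6.2: G4 above F4
  R3 @ bar6.3: G4 above F4
  R2 @ bar7.0: B3/F4 TT -> E3/E4 P8 similar
  R8 @ bar7.0: penult P8 not 3rd/6th
  R2 @ bar8.0: E3/C4 m6 -> F3/F4 P8 similar
  R6 @ bar8.3: closes on M3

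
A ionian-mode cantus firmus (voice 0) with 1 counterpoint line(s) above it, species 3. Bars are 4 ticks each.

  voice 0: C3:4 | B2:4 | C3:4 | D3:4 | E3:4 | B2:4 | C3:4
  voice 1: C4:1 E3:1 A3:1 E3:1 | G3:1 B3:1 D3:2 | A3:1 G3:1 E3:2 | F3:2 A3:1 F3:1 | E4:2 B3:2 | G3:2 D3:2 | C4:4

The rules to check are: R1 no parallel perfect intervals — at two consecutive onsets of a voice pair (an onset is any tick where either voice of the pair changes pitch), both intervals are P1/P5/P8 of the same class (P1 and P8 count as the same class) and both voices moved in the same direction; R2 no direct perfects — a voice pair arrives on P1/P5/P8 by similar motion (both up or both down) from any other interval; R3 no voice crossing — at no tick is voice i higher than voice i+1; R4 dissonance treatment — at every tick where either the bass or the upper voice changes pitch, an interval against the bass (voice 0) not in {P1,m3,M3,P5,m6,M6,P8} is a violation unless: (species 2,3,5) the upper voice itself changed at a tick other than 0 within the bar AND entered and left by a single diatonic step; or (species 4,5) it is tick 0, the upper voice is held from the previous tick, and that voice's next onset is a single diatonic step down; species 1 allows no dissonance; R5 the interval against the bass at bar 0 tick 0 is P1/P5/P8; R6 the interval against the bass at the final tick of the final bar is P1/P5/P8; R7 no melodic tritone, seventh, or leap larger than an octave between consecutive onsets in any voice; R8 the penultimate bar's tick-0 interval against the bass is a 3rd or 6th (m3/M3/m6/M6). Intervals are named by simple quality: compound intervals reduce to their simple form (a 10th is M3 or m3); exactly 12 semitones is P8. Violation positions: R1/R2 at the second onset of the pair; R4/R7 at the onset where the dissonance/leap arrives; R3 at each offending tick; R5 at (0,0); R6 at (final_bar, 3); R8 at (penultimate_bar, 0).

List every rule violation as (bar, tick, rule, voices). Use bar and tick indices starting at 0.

bar 0: v0=C3 v1=C4 downbeat P8
bar 1: v0=B2 v1=G3 downbeat m6
bar 2: v0=C3 v1=A3 downbeat M6
bar 3: v0=D3 v1=F3 downbeat m3
bar 4: v0=E3 v1=E4 downbeat P8
bar 5: v0=B2 v1=G3 downbeat m6
bar 6: v0=C3 v1=C4 downbeat P8
  -> R2 @ bar 4 tick 0 v(0, 1): D3/F3 m3 -> E3/E4 P8 similar
  -> R7 @ bar 4 tick 0 v(1,): F3->E4 leap 11st
  -> R2 @ bar 6 tick 0 v(0, 1): B2/D3 m3 -> C3/C4 P8 similar
  -> R7 @ bar 6 tick 0 v(1,): D3->C4 leap 10st

(4, 0, R2, (0, 1))
(4, 0, R7, (1,))
(6, 0, R2, (0, 1))
(6, 0, R7, (1,))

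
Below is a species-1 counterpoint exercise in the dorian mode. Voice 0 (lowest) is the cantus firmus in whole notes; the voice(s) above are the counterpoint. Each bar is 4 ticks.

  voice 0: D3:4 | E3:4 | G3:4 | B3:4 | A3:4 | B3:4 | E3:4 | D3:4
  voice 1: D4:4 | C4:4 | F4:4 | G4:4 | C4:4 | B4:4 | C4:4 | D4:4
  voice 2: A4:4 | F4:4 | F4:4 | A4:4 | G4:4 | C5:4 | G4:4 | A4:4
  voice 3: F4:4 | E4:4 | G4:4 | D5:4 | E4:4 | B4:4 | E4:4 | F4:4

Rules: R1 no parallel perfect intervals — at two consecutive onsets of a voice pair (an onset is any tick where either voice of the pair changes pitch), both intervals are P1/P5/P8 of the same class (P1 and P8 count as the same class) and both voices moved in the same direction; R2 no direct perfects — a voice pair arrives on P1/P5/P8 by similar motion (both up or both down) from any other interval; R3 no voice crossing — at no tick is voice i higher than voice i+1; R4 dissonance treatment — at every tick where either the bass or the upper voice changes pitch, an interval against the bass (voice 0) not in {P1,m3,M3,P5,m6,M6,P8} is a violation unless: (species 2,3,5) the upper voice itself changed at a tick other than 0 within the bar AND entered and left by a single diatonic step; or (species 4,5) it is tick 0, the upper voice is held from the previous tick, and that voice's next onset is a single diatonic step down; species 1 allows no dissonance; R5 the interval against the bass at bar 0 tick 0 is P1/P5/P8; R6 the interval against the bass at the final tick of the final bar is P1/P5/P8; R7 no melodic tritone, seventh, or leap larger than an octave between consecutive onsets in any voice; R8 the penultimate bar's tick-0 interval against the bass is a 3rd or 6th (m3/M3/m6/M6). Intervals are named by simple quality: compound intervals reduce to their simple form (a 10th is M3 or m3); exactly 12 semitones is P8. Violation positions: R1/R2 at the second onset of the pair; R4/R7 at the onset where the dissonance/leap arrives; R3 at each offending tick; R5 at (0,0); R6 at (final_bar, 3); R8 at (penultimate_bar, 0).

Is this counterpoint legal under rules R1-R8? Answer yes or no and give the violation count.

No (46 violations)

bar 0: v0=D3 v1=D4 v2=A4 v3=F4 (m3)
bar 1: v0=E3 v1=C4 v2=F4 v3=E4 (P8)
bar 2: v0=G3 v1=F4 v2=F4 v3=G4 (P8)
bar 3: v0=B3 v1=G4 v2=A4 v3=D5 (m3)
bar 4: v0=A3 v1=C4 v2=G4 v3=E4 (P5)
bar 5: v0=B3 v1=B4 v2=C5 v3=B4 (P8)
bar 6: v0=E3 v1=C4 v2=G4 v3=E4 (P8)
bar 7: v0=D3 v1=D4 v2=A4 v3=F4 (m3)
  R3 @ bar0.0: A4 above F4
  R5 @ bar0.0: opens on m3
  R3 @ bar0.1: A4 above F4
  R3 @ bar0.2: A4 above F4
  R3 @ bar0.3: A4 above F4
  R3 @ bar1.0: F4 above E4
  R4 @ bar1.0: E3/F4 m2 untreated
  R3 @ bar1.1: F4 above E4
  R3 @ bar1.2: F4 above E4
  R3 @ bar1.3: F4 above E4
  R1 @ bar2.0: E3/E4 P8 -> G3/G4 P8 similar
  R4 @ bar2.0: G3/F4 m7 untreated
  R4 @ bar2.0: G3/F4 m7 untreated
  R2 @ bar3.0: F4/G4 M2 -> G4/D5 P5 similar
  R4 @ bar3.0: B3/A4 m7 untreated
  R2 @ bar4.0: B3/D5 m3 -> A3/E4 P5 similar
  R2 @ bar4.0: G4/A4 M2 -> C4/G4 P5 similar
  R3 @ bar4.0: G4 above E4
  R4 @ bar4.0: A3/G4 m7 untreated
  R7 @ bar4.0: D5->E4 leap 10st
  R3 @ bar4.1: G4 above E4
  R3 @ bar4.2: G4 above E4
  R3 @ bar4.3: G4 above E4
  R2 @ bar5.0: A3/C4 m3 -> B3/B4 P8 similar
  R2 @ bar5.0: A3/E4 P5 -> B3/B4 P8 similar
  R2 @ bar5.0: C4/E4 M3 -> B4/B4 P1 similar
  R3 @ bar5.0: C5 above B4
  R4 @ bar5.0: B3/C5 m2 untreated
  R7 @ bar5.0: C4->B4 leap 11st
  R3 @ bar5.1: C5 above B4
  R3 @ bar5.2: C5 above B4
  R3 @ bar5.3: C5 above B4
  R1 @ bar6.0: B3/B4 P8 -> E3/E4 P8 similar
  R2 @ bar6.0: B4/C5 m2 -> C4/G4 P5 similar
  R3 @ bar6.0: G4 above E4
  R7 @ bar6.0: B4->C4 leap 11st
  R8 @ bar6.0: penult P8 not 3rd/6th
  R3 @ bar6.1: G4 above E4
  R3 @ bar6.2: G4 above E4
  R3 @ bar6.3: G4 above E4
  R1 @ bar7.0: C4/G4 P5 -> D4/A4 P5 similar
  R3 @ bar7.0: A4 above F4
  R3 @ bar7.1: A4 above F4
  R3 @ bar7.2: A4 above F4
  R3 @ bar7.3: A4 above F4
  R6 @ bar7.3: closes on m3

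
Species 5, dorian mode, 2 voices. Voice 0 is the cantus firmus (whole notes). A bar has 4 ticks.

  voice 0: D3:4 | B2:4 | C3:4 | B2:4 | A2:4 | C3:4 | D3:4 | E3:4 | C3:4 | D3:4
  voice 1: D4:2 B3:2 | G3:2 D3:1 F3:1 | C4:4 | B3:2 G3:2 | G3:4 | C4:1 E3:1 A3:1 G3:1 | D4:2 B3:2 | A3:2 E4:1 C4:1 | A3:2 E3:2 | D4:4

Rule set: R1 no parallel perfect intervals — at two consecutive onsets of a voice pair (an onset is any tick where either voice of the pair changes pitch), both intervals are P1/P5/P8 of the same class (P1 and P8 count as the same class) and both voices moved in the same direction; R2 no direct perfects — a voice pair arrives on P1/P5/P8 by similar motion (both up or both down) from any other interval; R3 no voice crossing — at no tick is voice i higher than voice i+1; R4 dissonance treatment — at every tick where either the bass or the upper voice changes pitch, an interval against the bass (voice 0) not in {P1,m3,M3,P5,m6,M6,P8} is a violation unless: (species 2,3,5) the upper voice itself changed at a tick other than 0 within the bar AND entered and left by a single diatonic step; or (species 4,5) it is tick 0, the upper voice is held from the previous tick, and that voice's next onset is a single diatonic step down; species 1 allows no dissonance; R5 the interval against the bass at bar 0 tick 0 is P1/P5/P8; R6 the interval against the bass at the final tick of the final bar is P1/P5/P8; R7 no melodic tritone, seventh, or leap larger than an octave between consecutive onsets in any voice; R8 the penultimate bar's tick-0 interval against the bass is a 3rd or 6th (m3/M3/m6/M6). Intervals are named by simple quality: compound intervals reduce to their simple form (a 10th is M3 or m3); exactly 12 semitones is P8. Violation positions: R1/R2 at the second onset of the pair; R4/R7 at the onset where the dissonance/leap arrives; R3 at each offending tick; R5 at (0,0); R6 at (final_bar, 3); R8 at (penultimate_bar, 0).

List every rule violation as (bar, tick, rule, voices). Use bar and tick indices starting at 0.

(1, 3, R4, (0, 1))
(2, 0, R2, (0, 1))
(3, 0, R1, (0, 1))
(4, 0, R4, (0, 1))
(5, 0, R2, (0, 1))
(6, 0, R2, (0, 1))
(7, 0, R4, (0, 1))
(9, 0, R2, (0, 1))
(9, 0, R7, (1,))

bar 0: v0=D3 v1=D4 downbeat P8
bar 1: v0=B2 v1=G3 downbeat m6
bar 2: v0=C3 v1=C4 downbeat P8
bar 3: v0=B2 v1=B3 downbeat P8
bar 4: v0=A2 v1=G3 downbeat m7
bar 5: v0=C3 v1=C4 downbeat P8
bar 6: v0=D3 v1=D4 downbeat P8
bar 7: v0=E3 v1=A3 downbeat P4
bar 8: v0=C3 v1=A3 downbeat M6
bar 9: v0=D3 v1=D4 downbeat P8
  -> R4 @ bar 1 tick 3 v(0, 1): B2/F3 TT untreated
  -> R2 @ bar 2 tick 0 v(0, 1): B2/F3 TT -> C3/C4 P8 similar
  -> R1 @ bar 3 tick 0 v(0, 1): C3/C4 P8 -> B2/B3 P8 similar
  -> R4 @ bar 4 tick 0 v(0, 1): A2/G3 m7 untreated
  -> R2 @ bar 5 tick 0 v(0, 1): A2/G3 m7 -> C3/C4 P8 similar
  -> R2 @ bar 6 tick 0 v(0, 1): C3/G3 P5 -> D3/D4 P8 similar
  -> R4 @ bar 7 tick 0 v(0, 1): E3/A3 P4 untreated
  -> R2 @ bar 9 tick 0 v(0, 1): C3/E3 M3 -> D3/D4 P8 similar
  -> R7 @ bar 9 tick 0 v(1,): E3->D4 leap 10st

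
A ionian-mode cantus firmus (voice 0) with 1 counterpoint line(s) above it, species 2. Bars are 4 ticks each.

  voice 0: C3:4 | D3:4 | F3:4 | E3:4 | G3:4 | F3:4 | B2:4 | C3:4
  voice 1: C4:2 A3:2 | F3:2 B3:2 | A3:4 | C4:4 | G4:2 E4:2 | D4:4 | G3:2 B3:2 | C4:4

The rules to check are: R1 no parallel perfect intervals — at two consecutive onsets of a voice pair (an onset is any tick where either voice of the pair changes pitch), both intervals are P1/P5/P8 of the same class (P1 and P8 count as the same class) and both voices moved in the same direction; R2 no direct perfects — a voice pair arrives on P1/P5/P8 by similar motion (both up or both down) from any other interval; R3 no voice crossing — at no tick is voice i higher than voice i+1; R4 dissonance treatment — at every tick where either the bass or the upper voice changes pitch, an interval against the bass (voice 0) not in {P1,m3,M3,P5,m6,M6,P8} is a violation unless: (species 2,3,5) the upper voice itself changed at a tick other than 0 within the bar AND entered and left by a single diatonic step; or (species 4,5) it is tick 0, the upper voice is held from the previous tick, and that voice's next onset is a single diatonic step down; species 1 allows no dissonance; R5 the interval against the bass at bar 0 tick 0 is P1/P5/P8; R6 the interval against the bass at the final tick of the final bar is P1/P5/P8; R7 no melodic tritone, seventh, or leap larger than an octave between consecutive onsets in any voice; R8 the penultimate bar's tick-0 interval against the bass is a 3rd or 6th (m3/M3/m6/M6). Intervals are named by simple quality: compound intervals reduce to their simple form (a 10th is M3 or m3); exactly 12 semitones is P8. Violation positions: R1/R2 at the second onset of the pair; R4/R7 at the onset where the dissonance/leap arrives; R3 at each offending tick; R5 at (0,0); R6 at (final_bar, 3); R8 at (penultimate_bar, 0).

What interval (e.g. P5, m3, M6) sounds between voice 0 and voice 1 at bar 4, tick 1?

voice 0=G3 voice 1=G4 -> P8

P8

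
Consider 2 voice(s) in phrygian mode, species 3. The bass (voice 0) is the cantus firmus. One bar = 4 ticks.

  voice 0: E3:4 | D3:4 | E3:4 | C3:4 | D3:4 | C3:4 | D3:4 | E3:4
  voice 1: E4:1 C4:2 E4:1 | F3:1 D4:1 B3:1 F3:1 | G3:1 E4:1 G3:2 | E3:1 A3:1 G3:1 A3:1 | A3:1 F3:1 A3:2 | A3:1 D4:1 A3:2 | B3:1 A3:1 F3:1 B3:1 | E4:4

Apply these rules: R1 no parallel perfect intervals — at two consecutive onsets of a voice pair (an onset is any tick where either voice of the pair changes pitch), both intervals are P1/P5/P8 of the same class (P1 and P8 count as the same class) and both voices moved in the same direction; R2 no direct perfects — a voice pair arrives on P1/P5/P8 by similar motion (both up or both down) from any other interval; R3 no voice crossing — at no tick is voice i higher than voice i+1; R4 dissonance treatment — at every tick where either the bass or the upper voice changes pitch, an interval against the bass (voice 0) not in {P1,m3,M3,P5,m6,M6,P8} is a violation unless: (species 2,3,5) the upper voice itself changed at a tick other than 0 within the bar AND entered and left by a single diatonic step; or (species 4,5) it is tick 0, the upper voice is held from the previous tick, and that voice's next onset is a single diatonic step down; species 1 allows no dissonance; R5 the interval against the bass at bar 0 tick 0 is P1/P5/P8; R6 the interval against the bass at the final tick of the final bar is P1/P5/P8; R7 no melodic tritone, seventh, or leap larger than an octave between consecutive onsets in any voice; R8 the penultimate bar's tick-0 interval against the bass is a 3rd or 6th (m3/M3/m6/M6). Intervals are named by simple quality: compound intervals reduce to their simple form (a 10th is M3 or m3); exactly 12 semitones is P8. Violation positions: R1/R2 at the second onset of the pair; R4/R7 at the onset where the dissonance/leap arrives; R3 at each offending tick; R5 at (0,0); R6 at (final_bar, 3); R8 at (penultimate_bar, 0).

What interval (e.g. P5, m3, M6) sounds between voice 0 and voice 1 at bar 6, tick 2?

m3

voice 0=D3 voice 1=F3 -> m3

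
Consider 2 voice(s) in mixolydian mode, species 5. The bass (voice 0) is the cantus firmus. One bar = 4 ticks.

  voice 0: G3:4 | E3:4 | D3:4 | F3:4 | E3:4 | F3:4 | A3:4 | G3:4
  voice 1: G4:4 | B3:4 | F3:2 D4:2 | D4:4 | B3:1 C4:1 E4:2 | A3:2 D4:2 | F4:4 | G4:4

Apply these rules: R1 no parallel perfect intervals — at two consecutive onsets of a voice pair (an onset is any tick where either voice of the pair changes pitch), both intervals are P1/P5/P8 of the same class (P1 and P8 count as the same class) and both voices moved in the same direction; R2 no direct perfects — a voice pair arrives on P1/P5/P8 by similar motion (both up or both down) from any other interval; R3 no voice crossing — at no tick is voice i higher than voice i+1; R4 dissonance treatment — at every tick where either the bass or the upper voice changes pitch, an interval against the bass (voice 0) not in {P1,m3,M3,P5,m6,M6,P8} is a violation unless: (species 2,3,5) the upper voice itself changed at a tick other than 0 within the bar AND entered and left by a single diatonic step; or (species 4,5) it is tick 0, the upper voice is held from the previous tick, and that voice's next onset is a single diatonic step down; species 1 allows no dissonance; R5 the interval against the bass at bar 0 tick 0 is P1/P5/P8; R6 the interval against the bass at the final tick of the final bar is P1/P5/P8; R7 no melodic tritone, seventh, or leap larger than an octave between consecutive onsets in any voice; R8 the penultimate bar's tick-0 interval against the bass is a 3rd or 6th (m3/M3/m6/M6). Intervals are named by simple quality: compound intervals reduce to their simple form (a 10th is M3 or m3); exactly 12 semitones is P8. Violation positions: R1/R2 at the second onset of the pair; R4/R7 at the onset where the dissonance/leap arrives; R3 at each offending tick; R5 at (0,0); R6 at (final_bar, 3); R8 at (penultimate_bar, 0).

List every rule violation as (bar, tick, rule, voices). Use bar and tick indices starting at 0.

bar 0: v0=G3 v1=G4 downbeat P8
bar 1: v0=E3 v1=B3 downbeat P5
bar 2: v0=D3 v1=F3 downbeat m3
bar 3: v0=F3 v1=D4 downbeat M6
bar 4: v0=E3 v1=B3 downbeat P5
bar 5: v0=F3 v1=A3 downbeat M3
bar 6: v0=A3 v1=F4 downbeat m6
bar 7: v0=G3 v1=G4 downbeat P8
  -> R2 @ bar 1 tick 0 v(0, 1): G3/G4 P8 -> E3/B3 P5 similar
  -> R7 @ bar 2 tick 0 v(1,): B3->F3 leap 6st
  -> R2 @ bar 4 tick 0 v(0, 1): F3/D4 M6 -> E3/B3 P5 similar

(1, 0, R2, (0, 1))
(2, 0, R7, (1,))
(4, 0, R2, (0, 1))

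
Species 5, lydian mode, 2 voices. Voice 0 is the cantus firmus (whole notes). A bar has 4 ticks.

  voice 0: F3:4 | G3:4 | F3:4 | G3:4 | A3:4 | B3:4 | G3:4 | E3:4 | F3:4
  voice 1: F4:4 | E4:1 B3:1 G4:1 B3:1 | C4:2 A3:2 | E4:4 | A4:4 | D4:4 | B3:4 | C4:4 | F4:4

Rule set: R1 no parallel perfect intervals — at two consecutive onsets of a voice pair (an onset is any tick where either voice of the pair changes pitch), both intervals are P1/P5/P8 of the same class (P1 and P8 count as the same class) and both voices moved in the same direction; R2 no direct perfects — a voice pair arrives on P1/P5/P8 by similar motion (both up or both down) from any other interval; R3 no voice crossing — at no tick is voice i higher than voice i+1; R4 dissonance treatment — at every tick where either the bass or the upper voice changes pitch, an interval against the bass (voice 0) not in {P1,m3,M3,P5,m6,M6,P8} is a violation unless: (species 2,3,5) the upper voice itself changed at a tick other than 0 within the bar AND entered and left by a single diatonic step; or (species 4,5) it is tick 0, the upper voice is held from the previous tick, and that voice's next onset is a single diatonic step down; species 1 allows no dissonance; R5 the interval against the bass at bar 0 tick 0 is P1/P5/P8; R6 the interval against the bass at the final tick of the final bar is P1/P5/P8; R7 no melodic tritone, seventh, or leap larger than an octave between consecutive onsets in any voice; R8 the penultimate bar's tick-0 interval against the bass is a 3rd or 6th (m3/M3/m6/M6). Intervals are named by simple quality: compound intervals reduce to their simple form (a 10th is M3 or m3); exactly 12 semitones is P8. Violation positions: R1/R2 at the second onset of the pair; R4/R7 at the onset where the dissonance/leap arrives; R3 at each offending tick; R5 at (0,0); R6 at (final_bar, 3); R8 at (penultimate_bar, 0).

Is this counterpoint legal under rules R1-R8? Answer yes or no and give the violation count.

bar 0: v0=F3 v1=F4 (P8)
bar 1: v0=G3 v1=E4 (M6)
bar 2: v0=F3 v1=C4 (P5)
bar 3: v0=G3 v1=E4 (M6)
bar 4: v0=A3 v1=A4 (P8)
bar 5: v0=B3 v1=D4 (m3)
bar 6: v0=G3 v1=B3 (M3)
bar 7: v0=E3 v1=C4 (m6)
bar 8: v0=F3 v1=F4 (P8)
  R2 @ bar4.0: G3/E4 M6 -> A3/A4 P8 similar
  R2 @ bar8.0: E3/C4 m6 -> F3/F4 P8 similar

No (2 violations)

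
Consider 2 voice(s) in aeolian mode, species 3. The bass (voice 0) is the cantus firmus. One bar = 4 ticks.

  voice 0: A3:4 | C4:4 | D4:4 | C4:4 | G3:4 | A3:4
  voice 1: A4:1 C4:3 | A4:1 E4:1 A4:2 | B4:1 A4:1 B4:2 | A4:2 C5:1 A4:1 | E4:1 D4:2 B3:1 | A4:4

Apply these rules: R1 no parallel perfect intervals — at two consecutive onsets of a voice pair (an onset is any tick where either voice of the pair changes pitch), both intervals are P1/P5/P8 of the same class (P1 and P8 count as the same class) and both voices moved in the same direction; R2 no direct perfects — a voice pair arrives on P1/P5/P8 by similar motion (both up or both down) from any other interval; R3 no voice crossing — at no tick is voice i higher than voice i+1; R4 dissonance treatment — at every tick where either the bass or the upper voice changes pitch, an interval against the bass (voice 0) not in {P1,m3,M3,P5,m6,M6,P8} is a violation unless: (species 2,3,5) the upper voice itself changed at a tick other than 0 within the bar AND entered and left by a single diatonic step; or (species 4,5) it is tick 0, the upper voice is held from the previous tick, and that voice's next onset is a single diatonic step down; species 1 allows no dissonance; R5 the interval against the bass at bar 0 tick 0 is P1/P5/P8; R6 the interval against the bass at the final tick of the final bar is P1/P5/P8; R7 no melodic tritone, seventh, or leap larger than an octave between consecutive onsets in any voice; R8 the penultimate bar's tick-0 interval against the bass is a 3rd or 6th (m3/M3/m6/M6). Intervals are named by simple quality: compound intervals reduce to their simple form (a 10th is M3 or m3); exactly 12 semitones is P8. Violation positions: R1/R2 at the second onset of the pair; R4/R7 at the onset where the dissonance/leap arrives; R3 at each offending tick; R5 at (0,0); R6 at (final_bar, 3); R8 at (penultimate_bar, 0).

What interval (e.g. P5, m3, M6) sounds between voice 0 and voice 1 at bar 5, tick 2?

P8

voice 0=A3 voice 1=A4 -> P8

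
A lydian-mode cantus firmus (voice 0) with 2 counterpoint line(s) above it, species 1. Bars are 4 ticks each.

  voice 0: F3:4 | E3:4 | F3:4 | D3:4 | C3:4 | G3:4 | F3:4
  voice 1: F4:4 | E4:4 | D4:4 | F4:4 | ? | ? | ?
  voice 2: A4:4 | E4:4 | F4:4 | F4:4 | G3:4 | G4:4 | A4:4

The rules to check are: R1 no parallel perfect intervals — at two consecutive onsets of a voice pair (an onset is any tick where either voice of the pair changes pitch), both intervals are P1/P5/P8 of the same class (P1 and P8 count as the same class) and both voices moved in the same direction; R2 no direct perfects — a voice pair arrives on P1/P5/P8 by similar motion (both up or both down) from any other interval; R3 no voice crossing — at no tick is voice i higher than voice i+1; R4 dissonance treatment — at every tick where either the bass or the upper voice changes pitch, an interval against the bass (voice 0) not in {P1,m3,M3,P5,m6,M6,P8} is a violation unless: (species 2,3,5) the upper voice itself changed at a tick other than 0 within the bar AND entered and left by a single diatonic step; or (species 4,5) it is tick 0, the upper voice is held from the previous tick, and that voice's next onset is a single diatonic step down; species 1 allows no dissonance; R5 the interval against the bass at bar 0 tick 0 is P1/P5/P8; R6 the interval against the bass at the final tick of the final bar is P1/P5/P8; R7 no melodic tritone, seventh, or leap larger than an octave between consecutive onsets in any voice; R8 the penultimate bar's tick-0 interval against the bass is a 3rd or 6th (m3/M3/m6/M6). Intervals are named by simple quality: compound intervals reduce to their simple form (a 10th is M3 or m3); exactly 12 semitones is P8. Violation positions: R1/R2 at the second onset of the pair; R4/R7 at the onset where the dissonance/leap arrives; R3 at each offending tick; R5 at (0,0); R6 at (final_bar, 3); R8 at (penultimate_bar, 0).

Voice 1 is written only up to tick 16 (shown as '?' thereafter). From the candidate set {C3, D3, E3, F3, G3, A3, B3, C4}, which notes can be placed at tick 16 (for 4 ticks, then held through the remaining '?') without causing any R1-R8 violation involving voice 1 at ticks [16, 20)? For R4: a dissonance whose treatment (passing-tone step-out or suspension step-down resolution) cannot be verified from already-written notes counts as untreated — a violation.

{}

C3: violates R2,R7
D3: violates R4,R7
E3: violates R7
F3: violates R4
G3: violates R1,R2,R7
A3: violates R3
B3: violates R3,R4,R7
C4: violates R2,R3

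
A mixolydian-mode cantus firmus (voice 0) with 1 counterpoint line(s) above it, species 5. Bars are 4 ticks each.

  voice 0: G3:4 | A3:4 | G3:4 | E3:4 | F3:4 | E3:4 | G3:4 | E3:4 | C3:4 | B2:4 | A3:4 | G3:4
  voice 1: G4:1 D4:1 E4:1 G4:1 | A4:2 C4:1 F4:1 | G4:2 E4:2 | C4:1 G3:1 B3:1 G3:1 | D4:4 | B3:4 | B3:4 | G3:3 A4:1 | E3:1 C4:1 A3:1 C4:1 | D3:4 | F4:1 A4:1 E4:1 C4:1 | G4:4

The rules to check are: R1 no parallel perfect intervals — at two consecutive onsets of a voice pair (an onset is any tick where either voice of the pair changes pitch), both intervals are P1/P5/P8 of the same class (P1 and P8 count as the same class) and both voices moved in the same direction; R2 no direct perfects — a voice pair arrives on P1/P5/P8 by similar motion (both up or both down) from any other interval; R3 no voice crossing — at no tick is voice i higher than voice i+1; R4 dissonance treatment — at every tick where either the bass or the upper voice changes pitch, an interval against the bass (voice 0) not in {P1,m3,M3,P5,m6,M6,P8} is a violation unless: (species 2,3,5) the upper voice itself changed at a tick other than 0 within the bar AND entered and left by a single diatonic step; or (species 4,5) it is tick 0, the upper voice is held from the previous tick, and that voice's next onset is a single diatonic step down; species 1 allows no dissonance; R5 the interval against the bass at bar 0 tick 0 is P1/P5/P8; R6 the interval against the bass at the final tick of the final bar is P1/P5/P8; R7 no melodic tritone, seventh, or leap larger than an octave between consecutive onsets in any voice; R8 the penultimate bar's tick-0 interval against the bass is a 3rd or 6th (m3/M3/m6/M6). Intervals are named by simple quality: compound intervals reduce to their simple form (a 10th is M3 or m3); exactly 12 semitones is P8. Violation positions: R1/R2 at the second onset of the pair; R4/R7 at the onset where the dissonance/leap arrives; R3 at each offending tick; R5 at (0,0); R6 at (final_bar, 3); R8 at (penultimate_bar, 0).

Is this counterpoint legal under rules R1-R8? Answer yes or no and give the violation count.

No (8 violations)

bar 0: v0=G3 v1=G4 (P8)
bar 1: v0=A3 v1=A4 (P8)
bar 2: v0=G3 v1=G4 (P8)
bar 3: v0=E3 v1=C4 (m6)
bar 4: v0=F3 v1=D4 (M6)
bar 5: v0=E3 v1=B3 (P5)
bar 6: v0=G3 v1=B3 (M3)
bar 7: v0=E3 v1=G3 (m3)
bar 8: v0=C3 v1=E3 (M3)
bar 9: v0=B2 v1=D3 (m3)
bar 10: v0=A3 v1=F4 (m6)
bar 11: v0=G3 v1=G4 (P8)
  R1 @ bar1.0: G3/G4 P8 -> A3/A4 P8 similar
  R2 @ bar5.0: F3/D4 M6 -> E3/B3 P5 similar
  R4 @ bar7.3: E3/A4 P4 untreated
  R7 @ bar7.3: G3->A4 leap 14st
  R7 @ bar8.0: A4->E3 leap 17st
  R7 @ bar9.0: C4->D3 leap 10st
  R7 @ bar10.0: B2->A3 leap 10st
  R7 @ bar10.0: D3->F4 leap 15st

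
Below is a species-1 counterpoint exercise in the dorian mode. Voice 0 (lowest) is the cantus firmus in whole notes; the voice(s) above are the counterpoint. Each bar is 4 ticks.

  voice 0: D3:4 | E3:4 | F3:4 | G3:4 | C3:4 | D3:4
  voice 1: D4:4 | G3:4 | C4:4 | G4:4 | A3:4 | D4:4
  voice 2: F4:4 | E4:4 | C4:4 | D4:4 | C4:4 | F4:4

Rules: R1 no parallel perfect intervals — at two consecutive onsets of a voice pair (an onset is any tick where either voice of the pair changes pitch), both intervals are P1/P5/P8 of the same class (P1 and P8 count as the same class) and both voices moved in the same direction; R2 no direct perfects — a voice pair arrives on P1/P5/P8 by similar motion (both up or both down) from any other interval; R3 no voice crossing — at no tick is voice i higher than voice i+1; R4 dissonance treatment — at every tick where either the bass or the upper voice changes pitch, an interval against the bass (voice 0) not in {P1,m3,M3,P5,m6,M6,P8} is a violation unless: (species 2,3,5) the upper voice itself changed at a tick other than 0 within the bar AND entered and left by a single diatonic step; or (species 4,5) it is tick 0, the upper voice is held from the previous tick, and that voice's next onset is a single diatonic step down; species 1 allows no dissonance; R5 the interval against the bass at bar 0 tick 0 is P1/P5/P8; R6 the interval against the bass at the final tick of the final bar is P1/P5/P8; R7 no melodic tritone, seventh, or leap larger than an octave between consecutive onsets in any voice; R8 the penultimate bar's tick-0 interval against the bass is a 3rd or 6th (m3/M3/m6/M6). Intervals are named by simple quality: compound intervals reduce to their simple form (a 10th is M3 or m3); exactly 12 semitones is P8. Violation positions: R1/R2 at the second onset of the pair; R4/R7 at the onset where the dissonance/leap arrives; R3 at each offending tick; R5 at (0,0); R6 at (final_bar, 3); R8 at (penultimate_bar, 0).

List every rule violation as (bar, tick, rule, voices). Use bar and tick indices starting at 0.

(0, 0, R5, (0, 2))
(2, 0, R2, (0, 1))
(3, 0, R1, (0, 2))
(3, 0, R2, (0, 1))
(3, 0, R3, (1, 2))
(3, 1, R3, (1, 2))
(3, 2, R3, (1, 2))
(3, 3, R3, (1, 2))
(4, 0, R2, (0, 2))
(4, 0, R7, (1,))
(4, 0, R8, (0, 2))
(5, 0, R2, (0, 1))
(5, 3, R6, (0, 2))

bar 0: v0=D3 v1=D4 v2=F4 downbeat m3
bar 1: v0=E3 v1=G3 v2=E4 downbeat P8
bar 2: v0=F3 v1=C4 v2=C4 downbeat P5
bar 3: v0=G3 v1=G4 v2=D4 downbeat P5
bar 4: v0=C3 v1=A3 v2=C4 downbeat P8
bar 5: v0=D3 v1=D4 v2=F4 downbeat m3
  -> R5 @ bar 0 tick 0 v(0, 2): opens on m3
  -> R2 @ bar 2 tick 0 v(0, 1): E3/G3 m3 -> F3/C4 P5 similar
  -> R1 @ bar 3 tick 0 v(0, 2): F3/C4 P5 -> G3/D4 P5 similar
  -> R2 @ bar 3 tick 0 v(0, 1): F3/C4 P5 -> G3/G4 P8 similar
  -> R3 @ bar 3 tick 0 v(1, 2): G4 above D4
  -> R3 @ bar 3 tick 1 v(1, 2): G4 above D4
  -> R3 @ bar 3 tick 2 v(1, 2): G4 above D4
  -> R3 @ bar 3 tick 3 v(1, 2): G4 above D4
  -> R2 @ bar 4 tick 0 v(0, 2): G3/D4 P5 -> C3/C4 P8 similar
  -> R7 @ bar 4 tick 0 v(1,): G4->A3 leap 10st
  -> R8 @ bar 4 tick 0 v(0, 2): penult P8 not 3rd/6th
  -> R2 @ bar 5 tick 0 v(0, 1): C3/A3 M6 -> D3/D4 P8 similar
  -> R6 @ bar 5 tick 3 v(0, 2): closes on m3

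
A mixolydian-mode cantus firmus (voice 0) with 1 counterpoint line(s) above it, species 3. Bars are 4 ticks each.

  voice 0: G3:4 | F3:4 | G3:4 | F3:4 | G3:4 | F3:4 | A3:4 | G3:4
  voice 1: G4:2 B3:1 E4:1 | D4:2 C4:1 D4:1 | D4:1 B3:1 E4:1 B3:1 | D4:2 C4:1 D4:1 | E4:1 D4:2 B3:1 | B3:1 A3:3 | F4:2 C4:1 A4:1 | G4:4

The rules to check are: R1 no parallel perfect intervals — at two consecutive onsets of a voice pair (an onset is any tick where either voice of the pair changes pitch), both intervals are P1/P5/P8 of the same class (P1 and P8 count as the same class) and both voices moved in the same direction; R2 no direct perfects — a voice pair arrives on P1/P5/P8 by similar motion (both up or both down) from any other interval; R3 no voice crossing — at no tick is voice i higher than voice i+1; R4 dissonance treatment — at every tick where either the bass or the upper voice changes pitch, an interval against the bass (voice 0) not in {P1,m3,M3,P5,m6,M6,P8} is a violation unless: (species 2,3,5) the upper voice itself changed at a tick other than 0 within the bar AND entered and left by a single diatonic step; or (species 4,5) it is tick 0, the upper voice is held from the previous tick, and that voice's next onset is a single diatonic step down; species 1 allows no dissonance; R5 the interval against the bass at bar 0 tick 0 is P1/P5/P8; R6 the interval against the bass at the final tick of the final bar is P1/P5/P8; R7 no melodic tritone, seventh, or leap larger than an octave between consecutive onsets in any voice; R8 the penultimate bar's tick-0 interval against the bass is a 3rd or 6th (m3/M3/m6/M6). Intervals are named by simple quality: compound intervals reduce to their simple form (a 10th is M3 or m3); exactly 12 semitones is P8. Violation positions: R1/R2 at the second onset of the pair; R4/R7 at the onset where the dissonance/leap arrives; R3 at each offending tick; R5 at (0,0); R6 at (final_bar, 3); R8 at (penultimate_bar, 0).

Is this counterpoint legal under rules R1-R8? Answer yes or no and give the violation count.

bar 0: v0=G3 v1=G4 (P8)
bar 1: v0=F3 v1=D4 (M6)
bar 2: v0=G3 v1=D4 (P5)
bar 3: v0=F3 v1=D4 (M6)
bar 4: v0=G3 v1=E4 (M6)
bar 5: v0=F3 v1=B3 (TT)
bar 6: v0=A3 v1=F4 (m6)
bar 7: v0=G3 v1=G4 (P8)
  R4 @ bar5.0: F3/B3 TT untreated
  R1 @ bar7.0: A3/A4 P8 -> G3/G4 P8 similar

No (2 violations)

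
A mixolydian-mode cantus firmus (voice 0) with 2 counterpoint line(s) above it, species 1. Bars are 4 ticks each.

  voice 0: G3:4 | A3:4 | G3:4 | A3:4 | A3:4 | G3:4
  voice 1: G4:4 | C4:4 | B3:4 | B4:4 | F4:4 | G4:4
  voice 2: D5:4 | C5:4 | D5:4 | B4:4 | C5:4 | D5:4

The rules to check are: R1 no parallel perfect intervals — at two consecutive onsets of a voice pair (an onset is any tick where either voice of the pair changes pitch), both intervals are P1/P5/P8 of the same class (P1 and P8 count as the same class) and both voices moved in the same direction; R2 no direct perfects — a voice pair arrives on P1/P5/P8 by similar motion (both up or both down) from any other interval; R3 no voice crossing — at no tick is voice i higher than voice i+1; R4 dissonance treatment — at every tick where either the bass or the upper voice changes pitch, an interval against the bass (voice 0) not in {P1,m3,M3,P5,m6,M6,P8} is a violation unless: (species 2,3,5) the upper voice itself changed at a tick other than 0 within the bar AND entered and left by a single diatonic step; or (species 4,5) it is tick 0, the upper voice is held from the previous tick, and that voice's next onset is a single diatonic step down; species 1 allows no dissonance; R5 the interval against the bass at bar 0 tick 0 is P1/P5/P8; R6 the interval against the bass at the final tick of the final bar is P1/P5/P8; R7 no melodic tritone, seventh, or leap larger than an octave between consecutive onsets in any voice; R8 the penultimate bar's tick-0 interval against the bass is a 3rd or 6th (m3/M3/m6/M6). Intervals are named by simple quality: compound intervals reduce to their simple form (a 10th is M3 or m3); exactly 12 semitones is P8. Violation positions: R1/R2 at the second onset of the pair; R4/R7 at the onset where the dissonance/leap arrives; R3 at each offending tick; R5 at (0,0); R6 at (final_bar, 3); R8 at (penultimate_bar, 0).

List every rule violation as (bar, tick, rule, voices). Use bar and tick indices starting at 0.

(1, 0, R2, (1, 2))
(3, 0, R4, (0, 1))
(3, 0, R4, (0, 2))
(4, 0, R7, (1,))
(5, 0, R1, (1, 2))

bar 0: v0=G3 v1=G4 v2=D5 downbeat P5
bar 1: v0=A3 v1=C4 v2=C5 downbeat m3
bar 2: v0=G3 v1=B3 v2=D5 downbeat P5
bar 3: v0=A3 v1=B4 v2=B4 downbeat M2
bar 4: v0=A3 v1=F4 v2=C5 downbeat m3
bar 5: v0=G3 v1=G4 v2=D5 downbeat P5
  -> R2 @ bar 1 tick 0 v(1, 2): G4/D5 P5 -> C4/C5 P8 similar
  -> R4 @ bar 3 tick 0 v(0, 1): A3/B4 M2 untreated
  -> R4 @ bar 3 tick 0 v(0, 2): A3/B4 M2 untreated
  -> R7 @ bar 4 tick 0 v(1,): B4->F4 leap 6st
  -> R1 @ bar 5 tick 0 v(1, 2): F4/C5 P5 -> G4/D5 P5 similar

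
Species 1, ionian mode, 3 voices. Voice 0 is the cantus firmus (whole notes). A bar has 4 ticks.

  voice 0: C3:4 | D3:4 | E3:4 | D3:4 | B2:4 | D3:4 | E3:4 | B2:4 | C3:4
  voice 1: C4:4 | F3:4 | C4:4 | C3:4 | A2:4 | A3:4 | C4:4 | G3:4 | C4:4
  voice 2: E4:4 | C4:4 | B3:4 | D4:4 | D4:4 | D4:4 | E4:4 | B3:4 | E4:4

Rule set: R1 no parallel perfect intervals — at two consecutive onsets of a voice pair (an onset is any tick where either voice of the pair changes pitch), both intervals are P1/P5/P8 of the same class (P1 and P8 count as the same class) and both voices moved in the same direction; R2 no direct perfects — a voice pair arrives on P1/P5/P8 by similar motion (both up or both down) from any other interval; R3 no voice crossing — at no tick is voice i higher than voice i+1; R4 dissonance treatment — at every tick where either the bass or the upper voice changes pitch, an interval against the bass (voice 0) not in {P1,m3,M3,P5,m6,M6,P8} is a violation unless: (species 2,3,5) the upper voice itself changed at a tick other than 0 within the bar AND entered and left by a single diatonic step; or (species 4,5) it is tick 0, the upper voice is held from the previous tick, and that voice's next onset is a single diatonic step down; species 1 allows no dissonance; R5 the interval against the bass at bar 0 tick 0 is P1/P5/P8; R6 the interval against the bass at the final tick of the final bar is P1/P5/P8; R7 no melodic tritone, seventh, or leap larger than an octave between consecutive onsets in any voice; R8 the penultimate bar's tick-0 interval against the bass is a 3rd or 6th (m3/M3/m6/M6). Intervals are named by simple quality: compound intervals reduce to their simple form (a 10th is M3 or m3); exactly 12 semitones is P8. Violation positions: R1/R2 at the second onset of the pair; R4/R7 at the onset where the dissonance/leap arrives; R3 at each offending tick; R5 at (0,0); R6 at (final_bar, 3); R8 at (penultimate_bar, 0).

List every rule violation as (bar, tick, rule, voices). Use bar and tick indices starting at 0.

bar 0: v0=C3 v1=C4 v2=E4 downbeat M3
bar 1: v0=D3 v1=F3 v2=C4 downbeat m7
bar 2: v0=E3 v1=C4 v2=B3 downbeat P5
bar 3: v0=D3 v1=C3 v2=D4 downbeat P8
bar 4: v0=B2 v1=A2 v2=D4 downbeat m3
bar 5: v0=D3 v1=A3 v2=D4 downbeat P8
bar 6: v0=E3 v1=C4 v2=E4 downbeat P8
bar 7: v0=B2 v1=G3 v2=B3 downbeat P8
bar 8: v0=C3 v1=C4 v2=E4 downbeat M3
  -> R5 @ bar 0 tick 0 v(0, 2): opens on M3
  -> R2 @ bar 1 tick 0 v(1, 2): C4/E4 M3 -> F3/C4 P5 similar
  -> R4 @ bar 1 tick 0 v(0, 2): D3/C4 m7 untreated
  -> R3 @ bar 2 tick 0 v(1, 2): C4 above B3
  -> R3 @ bar 2 tick 1 v(1, 2): C4 above B3
  -> R3 @ bar 2 tick 2 v(1, 2): C4 above B3
  -> R3 @ bar 2 tick 3 v(1, 2): C4 above B3
  -> R3 @ bar 3 tick 0 v(0, 1): D3 above C3
  -> R4 @ bar 3 tick 0 v(0, 1): D3/C3 M2 untreated
  -> R3 @ bar 3 tick 1 v(0, 1): D3 above C3
  -> R3 @ bar 3 tick 2 v(0, 1): D3 above C3
  -> R3 @ bar 3 tick 3 v(0, 1): D3 above C3
  -> R3 @ bar 4 tick 0 v(0, 1): B2 above A2
  -> R4 @ bar 4 tick 0 v(0, 1): B2/A2 M2 untreated
  -> R3 @ bar 4 tick 1 v(0, 1): B2 above A2
  -> R3 @ bar 4 tick 2 v(0, 1): B2 above A2
  -> R3 @ bar 4 tick 3 v(0, 1): B2 above A2
  -> R2 @ bar 5 tick 0 v(0, 1): B2/A2 M2 -> D3/A3 P5 similar
  -> R1 @ bar 6 tick 0 v(0, 2): D3/D4 P8 -> E3/E4 P8 similar
  -> R1 @ bar 7 tick 0 v(0, 2): E3/E4 P8 -> B2/B3 P8 similar
  -> R8 @ bar 7 tick 0 v(0, 2): penult P8 not 3rd/6th
  -> R2 @ bar 8 tick 0 v(0, 1): B2/G3 m6 -> C3/C4 P8 similar
  -> R6 @ bar 8 tick 3 v(0, 2): closes on M3

(0, 0, R5, (0, 2))
(1, 0, R2, (1, 2))
(1, 0, R4, (0, 2))
(2, 0, R3, (1, 2))
(2, 1, R3, (1, 2))
(2, 2, R3, (1, 2))
(2, 3, R3, (1, 2))
(3, 0, R3, (0, 1))
(3, 0, R4, (0, 1))
(3, 1, R3, (0, 1))
(3, 2, R3, (0, 1))
(3, 3, R3, (0, 1))
(4, 0, R3, (0, 1))
(4, 0, R4, (0, 1))
(4, 1, R3, (0, 1))
(4, 2, R3, (0, 1))
(4, 3, R3, (0, 1))
(5, 0, R2, (0, 1))
(6, 0, R1, (0, 2))
(7, 0, R1, (0, 2))
(7, 0, R8, (0, 2))
(8, 0, R2, (0, 1))
(8, 3, R6, (0, 2))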